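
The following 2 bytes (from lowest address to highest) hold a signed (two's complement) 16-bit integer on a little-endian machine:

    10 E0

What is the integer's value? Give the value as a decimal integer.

-8176

Little-endian: lowest address holds the least-significant byte.
Reassemble most-significant byte first: E0 10 → 0xE010.
Top bit is set, so as a signed 16-bit value this is 0xE010 − 2^16 = -8176.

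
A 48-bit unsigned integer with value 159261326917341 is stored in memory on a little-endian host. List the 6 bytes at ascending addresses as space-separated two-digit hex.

DD 3E D1 EA D8 90

159261326917341 in hexadecimal, padded to 48 bits, is 0x90D8EAD13EDD.
Split into bytes (most-significant first): 90 D8 EA D1 3E DD.
In little-endian order the low byte comes first in memory.
So at ascending addresses the bytes are DD 3E D1 EA D8 90.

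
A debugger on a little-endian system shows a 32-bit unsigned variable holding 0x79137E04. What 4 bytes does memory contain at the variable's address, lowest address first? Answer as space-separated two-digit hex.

04 7E 13 79

Split into bytes (most-significant first): 79 13 7E 04.
In little-endian order the low byte comes first in memory.
So at ascending addresses the bytes are 04 7E 13 79.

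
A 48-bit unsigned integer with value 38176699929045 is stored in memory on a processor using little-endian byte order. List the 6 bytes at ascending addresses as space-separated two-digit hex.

D5 51 A3 B4 B8 22

38176699929045 in hexadecimal, padded to 48 bits, is 0x22B8B4A351D5.
Split into bytes (most-significant first): 22 B8 B4 A3 51 D5.
Little-endian stores the least-significant byte at the lowest address.
So at ascending addresses the bytes are D5 51 A3 B4 B8 22.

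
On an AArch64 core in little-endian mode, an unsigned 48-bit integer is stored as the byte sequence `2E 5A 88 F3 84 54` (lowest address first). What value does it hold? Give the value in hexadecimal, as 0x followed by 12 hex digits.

0x5484F3885A2E

Little-endian stores the least-significant byte at the lowest address.
Reassemble most-significant byte first: 54 84 F3 88 5A 2E → 0x5484F3885A2E.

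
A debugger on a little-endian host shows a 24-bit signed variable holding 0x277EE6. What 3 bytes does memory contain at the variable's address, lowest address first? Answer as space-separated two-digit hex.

Split into bytes (most-significant first): 27 7E E6.
Little-endian: lowest address holds the least-significant byte.
So at ascending addresses the bytes are E6 7E 27.

E6 7E 27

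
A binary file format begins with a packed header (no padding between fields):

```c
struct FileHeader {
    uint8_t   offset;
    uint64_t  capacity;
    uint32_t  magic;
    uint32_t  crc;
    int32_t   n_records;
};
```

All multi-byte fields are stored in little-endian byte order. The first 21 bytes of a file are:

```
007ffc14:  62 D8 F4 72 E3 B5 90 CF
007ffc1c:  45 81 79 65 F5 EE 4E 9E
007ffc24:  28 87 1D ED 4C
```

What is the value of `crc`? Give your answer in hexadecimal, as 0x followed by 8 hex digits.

`crc` follows `offset` (1 B), `capacity` (8 B), `magic` (4 B), so it starts at offset 1 + 8 + 4 = 13 and occupies 4 bytes.
Bytes at offsets 13..16: EE 4E 9E 28.
Little-endian: lowest address holds the least-significant byte.
Reassemble most-significant byte first: 28 9E 4E EE → 0x289E4EEE.

0x289E4EEE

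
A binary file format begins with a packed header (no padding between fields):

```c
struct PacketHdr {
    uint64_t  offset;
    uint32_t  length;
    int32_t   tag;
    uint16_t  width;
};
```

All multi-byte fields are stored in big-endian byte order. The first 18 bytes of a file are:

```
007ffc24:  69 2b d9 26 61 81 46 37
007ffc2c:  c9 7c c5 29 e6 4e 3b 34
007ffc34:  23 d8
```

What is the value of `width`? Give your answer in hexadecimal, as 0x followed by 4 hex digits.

`width` follows `offset` (8 B), `length` (4 B), `tag` (4 B), so it starts at offset 8 + 4 + 4 = 16 and occupies 2 bytes.
Bytes at offsets 16..17: 23 D8.
Big-endian: lowest address holds the most-significant byte.
The bytes are already most-significant first: 0x23D8.

0x23D8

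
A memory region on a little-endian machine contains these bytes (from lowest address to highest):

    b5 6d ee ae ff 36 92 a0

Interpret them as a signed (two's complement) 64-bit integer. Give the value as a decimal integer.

-6876373209261904459

In little-endian order the low byte comes first in memory.
Reassemble most-significant byte first: A0 92 36 FF AE EE 6D B5 → 0xA09236FFAEEE6DB5.
Top bit is set, so as a signed 64-bit value this is 0xA09236FFAEEE6DB5 − 2^64 = -6876373209261904459.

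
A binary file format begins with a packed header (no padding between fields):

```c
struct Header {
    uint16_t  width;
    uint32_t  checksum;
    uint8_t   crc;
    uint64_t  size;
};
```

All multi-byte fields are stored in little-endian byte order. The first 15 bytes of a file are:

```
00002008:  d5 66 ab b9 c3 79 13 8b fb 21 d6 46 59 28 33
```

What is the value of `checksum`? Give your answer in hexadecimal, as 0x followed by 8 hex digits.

`checksum` follows `width` (2 bytes), so it starts at byte offset 2 and occupies 4 bytes.
Bytes at offsets 2..5: AB B9 C3 79.
Little-endian stores the least-significant byte at the lowest address.
Reassemble most-significant byte first: 79 C3 B9 AB → 0x79C3B9AB.

0x79C3B9AB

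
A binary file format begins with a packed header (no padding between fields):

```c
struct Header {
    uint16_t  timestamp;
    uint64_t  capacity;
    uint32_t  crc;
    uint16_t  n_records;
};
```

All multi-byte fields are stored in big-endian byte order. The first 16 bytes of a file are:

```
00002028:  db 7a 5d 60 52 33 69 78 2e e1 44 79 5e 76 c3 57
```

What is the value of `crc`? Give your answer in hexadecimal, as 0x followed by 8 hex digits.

0x44795E76

`crc` follows `timestamp` (2 B), `capacity` (8 B), so it starts at offset 2 + 8 = 10 and occupies 4 bytes.
Bytes at offsets 10..13: 44 79 5E 76.
Big-endian: lowest address holds the most-significant byte.
The bytes are already most-significant first: 0x44795E76.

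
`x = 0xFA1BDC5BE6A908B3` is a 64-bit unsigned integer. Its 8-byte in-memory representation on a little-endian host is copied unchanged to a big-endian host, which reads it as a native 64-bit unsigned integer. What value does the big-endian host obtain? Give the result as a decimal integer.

Stored little-endian, the bytes at ascending addresses are B3 08 A9 E6 5B DC 1B FA.
Read back as big-endian, the last byte is least significant, giving 0xB308A9E65BDC1BFA.
0xB308A9E65BDC1BFA = 12900747939451509754.

12900747939451509754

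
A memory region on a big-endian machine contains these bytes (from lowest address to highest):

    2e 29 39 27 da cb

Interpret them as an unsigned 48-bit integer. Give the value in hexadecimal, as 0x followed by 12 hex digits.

Big-endian stores the most-significant byte at the lowest address.
The bytes are already most-significant first: 0x2E293927DACB.

0x2E293927DACB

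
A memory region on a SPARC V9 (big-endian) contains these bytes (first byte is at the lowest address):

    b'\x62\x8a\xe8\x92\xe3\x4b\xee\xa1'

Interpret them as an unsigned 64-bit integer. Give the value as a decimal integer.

7100743480079281825

In big-endian order the high byte comes first in memory.
The bytes are already most-significant first: 0x628AE892E34BEEA1.
0x628AE892E34BEEA1 = 7100743480079281825.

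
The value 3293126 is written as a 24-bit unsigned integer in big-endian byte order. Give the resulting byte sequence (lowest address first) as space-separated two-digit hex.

32 3F C6

3293126 in hexadecimal, padded to 24 bits, is 0x323FC6.
Split into bytes (most-significant first): 32 3F C6.
Big-endian stores the most-significant byte at the lowest address.
So the memory order matches the most-significant-first order: 32 3F C6.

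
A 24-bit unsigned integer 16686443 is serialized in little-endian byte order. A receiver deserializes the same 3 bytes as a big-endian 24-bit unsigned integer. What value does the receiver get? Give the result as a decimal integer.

7052798

16686443 in 24-bit hexadecimal is 0xFE9D6B.
Stored little-endian, the bytes at ascending addresses are 6B 9D FE.
Read back as big-endian, the last byte is least significant, giving 0x6B9DFE.
0x6B9DFE = 7052798.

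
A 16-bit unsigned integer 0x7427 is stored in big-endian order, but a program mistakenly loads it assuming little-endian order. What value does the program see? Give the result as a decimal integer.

10100

Stored big-endian, the bytes at ascending addresses are 74 27.
Read back as little-endian, the first byte is least significant, giving 0x2774.
0x2774 = 10100.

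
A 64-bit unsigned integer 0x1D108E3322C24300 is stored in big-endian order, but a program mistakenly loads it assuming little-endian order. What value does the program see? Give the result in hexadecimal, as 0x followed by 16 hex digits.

Stored big-endian, the bytes at ascending addresses are 1D 10 8E 33 22 C2 43 00.
Read back as little-endian, the first byte is least significant, giving 0x0043C222338E101D.

0x0043C222338E101D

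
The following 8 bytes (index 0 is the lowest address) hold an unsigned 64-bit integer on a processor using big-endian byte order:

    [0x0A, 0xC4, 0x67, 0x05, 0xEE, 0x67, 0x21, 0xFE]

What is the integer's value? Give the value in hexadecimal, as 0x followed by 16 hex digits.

0x0AC46705EE6721FE

In big-endian order the high byte comes first in memory.
The bytes are already most-significant first: 0x0AC46705EE6721FE.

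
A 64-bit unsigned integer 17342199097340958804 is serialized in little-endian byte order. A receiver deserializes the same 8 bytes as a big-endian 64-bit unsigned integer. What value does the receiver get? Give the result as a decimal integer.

17342199097340958804 in 64-bit hexadecimal is 0xF0ABDE32351B9854.
Stored little-endian, the bytes at ascending addresses are 54 98 1B 35 32 DE AB F0.
Read back as big-endian, the last byte is least significant, giving 0x54981B3532DEABF0.
0x54981B3532DEABF0 = 6095652010946636784.

6095652010946636784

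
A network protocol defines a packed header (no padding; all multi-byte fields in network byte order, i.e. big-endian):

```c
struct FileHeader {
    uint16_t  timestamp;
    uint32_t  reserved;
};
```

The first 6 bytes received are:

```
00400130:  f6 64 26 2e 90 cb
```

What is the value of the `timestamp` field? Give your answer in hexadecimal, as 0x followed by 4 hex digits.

0xF664

`timestamp` is the first field, at byte offset 0, occupying 2 bytes.
Bytes at offsets 0..1: F6 64.
Big-endian stores the most-significant byte at the lowest address.
The bytes are already most-significant first: 0xF664.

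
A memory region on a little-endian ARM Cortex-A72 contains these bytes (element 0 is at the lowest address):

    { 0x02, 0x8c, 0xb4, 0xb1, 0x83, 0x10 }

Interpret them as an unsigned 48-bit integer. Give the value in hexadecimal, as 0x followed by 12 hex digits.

0x1083B1B48C02

Little-endian stores the least-significant byte at the lowest address.
Reassemble most-significant byte first: 10 83 B1 B4 8C 02 → 0x1083B1B48C02.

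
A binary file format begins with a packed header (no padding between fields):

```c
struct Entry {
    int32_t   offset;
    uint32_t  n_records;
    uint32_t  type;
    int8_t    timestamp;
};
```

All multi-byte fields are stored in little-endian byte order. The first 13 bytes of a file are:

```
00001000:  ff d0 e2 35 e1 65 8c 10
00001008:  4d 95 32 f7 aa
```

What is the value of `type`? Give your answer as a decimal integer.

`type` follows `offset` (4 B), `n_records` (4 B), so it starts at offset 4 + 4 = 8 and occupies 4 bytes.
Bytes at offsets 8..11: 4D 95 32 F7.
Little-endian stores the least-significant byte at the lowest address.
Reassemble most-significant byte first: F7 32 95 4D → 0xF732954D.
0xF732954D = 4147287373.

4147287373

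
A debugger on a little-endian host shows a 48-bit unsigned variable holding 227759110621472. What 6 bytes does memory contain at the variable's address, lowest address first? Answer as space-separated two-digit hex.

20 09 E2 4C 25 CF

227759110621472 in hexadecimal, padded to 48 bits, is 0xCF254CE20920.
Split into bytes (most-significant first): CF 25 4C E2 09 20.
Little-endian stores the least-significant byte at the lowest address.
So at ascending addresses the bytes are 20 09 E2 4C 25 CF.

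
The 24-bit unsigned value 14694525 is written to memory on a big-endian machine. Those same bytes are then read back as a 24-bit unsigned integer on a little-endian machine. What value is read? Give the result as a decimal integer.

8206560

14694525 in 24-bit hexadecimal is 0xE0387D.
Stored big-endian, the bytes at ascending addresses are E0 38 7D.
Read back as little-endian, the first byte is least significant, giving 0x7D38E0.
0x7D38E0 = 8206560.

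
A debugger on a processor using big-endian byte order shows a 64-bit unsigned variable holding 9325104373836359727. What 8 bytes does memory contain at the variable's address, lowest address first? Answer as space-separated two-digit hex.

9325104373836359727 in hexadecimal, padded to 64 bits, is 0x81696D057FF5282F.
Split into bytes (most-significant first): 81 69 6D 05 7F F5 28 2F.
Big-endian stores the most-significant byte at the lowest address.
So the memory order matches the most-significant-first order: 81 69 6D 05 7F F5 28 2F.

81 69 6D 05 7F F5 28 2F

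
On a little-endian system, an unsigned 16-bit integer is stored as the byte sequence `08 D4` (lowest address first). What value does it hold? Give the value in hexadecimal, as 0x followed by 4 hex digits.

0xD408

Little-endian: lowest address holds the least-significant byte.
Reassemble most-significant byte first: D4 08 → 0xD408.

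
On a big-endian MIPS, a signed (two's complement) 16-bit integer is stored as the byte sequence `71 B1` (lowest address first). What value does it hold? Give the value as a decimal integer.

Big-endian stores the most-significant byte at the lowest address.
The bytes are already most-significant first: 0x71B1.
0x71B1 = 29105.

29105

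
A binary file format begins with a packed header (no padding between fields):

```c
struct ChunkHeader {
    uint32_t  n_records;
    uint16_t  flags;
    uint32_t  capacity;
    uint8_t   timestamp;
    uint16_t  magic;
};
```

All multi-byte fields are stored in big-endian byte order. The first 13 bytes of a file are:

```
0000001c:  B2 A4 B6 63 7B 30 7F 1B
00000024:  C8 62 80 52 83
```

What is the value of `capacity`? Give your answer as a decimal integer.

`capacity` follows `n_records` (4 B), `flags` (2 B), so it starts at offset 4 + 2 = 6 and occupies 4 bytes.
Bytes at offsets 6..9: 7F 1B C8 62.
Big-endian stores the most-significant byte at the lowest address.
The bytes are already most-significant first: 0x7F1BC862.
0x7F1BC862 = 2132527202.

2132527202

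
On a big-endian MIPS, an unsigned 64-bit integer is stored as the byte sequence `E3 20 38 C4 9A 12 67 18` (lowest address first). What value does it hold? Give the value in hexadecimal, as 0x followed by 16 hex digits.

Big-endian: lowest address holds the most-significant byte.
The bytes are already most-significant first: 0xE32038C49A126718.

0xE32038C49A126718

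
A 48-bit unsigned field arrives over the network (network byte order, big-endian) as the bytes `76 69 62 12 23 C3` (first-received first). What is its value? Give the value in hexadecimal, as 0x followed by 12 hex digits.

Big-endian: lowest address holds the most-significant byte.
The bytes are already most-significant first: 0x7669621223C3.

0x7669621223C3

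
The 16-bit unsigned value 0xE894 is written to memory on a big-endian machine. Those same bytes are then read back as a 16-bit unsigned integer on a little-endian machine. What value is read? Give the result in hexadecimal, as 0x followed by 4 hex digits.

0x94E8

Stored big-endian, the bytes at ascending addresses are E8 94.
Read back as little-endian, the first byte is least significant, giving 0x94E8.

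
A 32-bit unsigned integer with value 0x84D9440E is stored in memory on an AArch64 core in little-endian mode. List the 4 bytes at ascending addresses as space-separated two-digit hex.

0E 44 D9 84

Split into bytes (most-significant first): 84 D9 44 0E.
Little-endian stores the least-significant byte at the lowest address.
So at ascending addresses the bytes are 0E 44 D9 84.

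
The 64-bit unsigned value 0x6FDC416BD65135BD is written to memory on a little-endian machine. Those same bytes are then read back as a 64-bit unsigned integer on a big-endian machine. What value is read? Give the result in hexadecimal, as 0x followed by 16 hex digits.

0xBD3551D66B41DC6F

Stored little-endian, the bytes at ascending addresses are BD 35 51 D6 6B 41 DC 6F.
Read back as big-endian, the last byte is least significant, giving 0xBD3551D66B41DC6F.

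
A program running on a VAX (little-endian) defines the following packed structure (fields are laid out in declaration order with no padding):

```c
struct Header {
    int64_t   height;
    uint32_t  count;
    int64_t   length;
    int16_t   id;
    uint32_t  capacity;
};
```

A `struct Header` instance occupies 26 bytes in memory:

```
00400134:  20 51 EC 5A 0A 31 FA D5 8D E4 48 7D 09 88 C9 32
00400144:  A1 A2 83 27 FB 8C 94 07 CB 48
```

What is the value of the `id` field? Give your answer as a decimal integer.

`id` follows `height` (8 B), `count` (4 B), `length` (8 B), so it starts at offset 8 + 4 + 8 = 20 and occupies 2 bytes.
Bytes at offsets 20..21: FB 8C.
Little-endian stores the least-significant byte at the lowest address.
Reassemble most-significant byte first: 8C FB → 0x8CFB.
Top bit is set, so as a signed 16-bit value this is 0x8CFB − 2^16 = -29445.

-29445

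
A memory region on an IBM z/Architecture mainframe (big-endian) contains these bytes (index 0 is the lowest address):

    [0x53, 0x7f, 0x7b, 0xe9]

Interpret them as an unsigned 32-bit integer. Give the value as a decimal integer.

1400863721

Big-endian stores the most-significant byte at the lowest address.
The bytes are already most-significant first: 0x537F7BE9.
0x537F7BE9 = 1400863721.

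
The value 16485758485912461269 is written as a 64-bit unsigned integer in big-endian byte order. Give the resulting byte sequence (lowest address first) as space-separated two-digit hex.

16485758485912461269 in hexadecimal, padded to 64 bits, is 0xE4C92DFF65B19FD5.
Split into bytes (most-significant first): E4 C9 2D FF 65 B1 9F D5.
Big-endian: lowest address holds the most-significant byte.
So the memory order matches the most-significant-first order: E4 C9 2D FF 65 B1 9F D5.

E4 C9 2D FF 65 B1 9F D5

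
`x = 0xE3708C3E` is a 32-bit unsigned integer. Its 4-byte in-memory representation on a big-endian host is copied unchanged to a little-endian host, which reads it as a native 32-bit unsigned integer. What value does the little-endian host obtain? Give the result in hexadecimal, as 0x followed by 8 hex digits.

Stored big-endian, the bytes at ascending addresses are E3 70 8C 3E.
Read back as little-endian, the first byte is least significant, giving 0x3E8C70E3.

0x3E8C70E3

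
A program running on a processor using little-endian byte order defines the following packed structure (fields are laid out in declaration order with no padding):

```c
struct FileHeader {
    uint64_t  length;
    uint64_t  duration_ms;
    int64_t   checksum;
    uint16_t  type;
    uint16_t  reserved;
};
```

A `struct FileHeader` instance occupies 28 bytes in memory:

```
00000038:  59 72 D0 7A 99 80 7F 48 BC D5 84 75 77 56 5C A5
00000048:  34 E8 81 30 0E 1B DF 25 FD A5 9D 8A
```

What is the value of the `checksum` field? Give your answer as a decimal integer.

2728929646967121972

`checksum` follows `length` (8 B), `duration_ms` (8 B), so it starts at offset 8 + 8 = 16 and occupies 8 bytes.
Bytes at offsets 16..23: 34 E8 81 30 0E 1B DF 25.
In little-endian order the low byte comes first in memory.
Reassemble most-significant byte first: 25 DF 1B 0E 30 81 E8 34 → 0x25DF1B0E3081E834.
0x25DF1B0E3081E834 = 2728929646967121972.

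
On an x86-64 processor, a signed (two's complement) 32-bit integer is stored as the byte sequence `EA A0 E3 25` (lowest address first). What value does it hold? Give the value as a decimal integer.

635674858

Little-endian: lowest address holds the least-significant byte.
Reassemble most-significant byte first: 25 E3 A0 EA → 0x25E3A0EA.
0x25E3A0EA = 635674858.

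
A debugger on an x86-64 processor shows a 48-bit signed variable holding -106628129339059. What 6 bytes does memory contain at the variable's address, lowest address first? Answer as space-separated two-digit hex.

4D 49 3A B4 05 9F

Two's complement of -106628129339059 in 48 bits: 106628129339059 = 0x60FA4BC5B6B3; invert → 0x9F05B43A494C; add 1 → 0x9F05B43A494D.
Split into bytes (most-significant first): 9F 05 B4 3A 49 4D.
Little-endian stores the least-significant byte at the lowest address.
So at ascending addresses the bytes are 4D 49 3A B4 05 9F.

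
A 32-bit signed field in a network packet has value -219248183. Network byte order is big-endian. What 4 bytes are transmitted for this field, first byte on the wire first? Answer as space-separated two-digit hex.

F2 EE 89 C9

Two's complement of -219248183 in 32 bits: 219248183 = 0x0D117637; invert → 0xF2EE89C8; add 1 → 0xF2EE89C9.
Split into bytes (most-significant first): F2 EE 89 C9.
Big-endian stores the most-significant byte at the lowest address.
So the memory order matches the most-significant-first order: F2 EE 89 C9.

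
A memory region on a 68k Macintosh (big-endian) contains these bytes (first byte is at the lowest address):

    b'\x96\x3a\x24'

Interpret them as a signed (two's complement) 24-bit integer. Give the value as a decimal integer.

Big-endian: lowest address holds the most-significant byte.
The bytes are already most-significant first: 0x963A24.
Top bit is set, so as a signed 24-bit value this is 0x963A24 − 2^24 = -6931932.

-6931932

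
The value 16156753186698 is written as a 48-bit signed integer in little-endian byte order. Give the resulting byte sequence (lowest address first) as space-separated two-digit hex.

8A CF 88 C9 B1 0E

16156753186698 in hexadecimal, padded to 48 bits, is 0x0EB1C988CF8A.
Split into bytes (most-significant first): 0E B1 C9 88 CF 8A.
Little-endian stores the least-significant byte at the lowest address.
So at ascending addresses the bytes are 8A CF 88 C9 B1 0E.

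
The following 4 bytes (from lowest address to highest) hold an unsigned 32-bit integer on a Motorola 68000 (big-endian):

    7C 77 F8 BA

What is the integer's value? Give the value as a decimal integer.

Big-endian stores the most-significant byte at the lowest address.
The bytes are already most-significant first: 0x7C77F8BA.
0x7C77F8BA = 2088237242.

2088237242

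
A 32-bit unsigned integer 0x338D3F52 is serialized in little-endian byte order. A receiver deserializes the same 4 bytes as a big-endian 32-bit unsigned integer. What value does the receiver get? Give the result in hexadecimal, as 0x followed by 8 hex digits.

0x523F8D33

Stored little-endian, the bytes at ascending addresses are 52 3F 8D 33.
Read back as big-endian, the last byte is least significant, giving 0x523F8D33.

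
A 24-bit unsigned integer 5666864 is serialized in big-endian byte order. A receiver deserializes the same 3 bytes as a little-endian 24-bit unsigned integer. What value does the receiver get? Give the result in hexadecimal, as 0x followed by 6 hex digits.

0x307856

5666864 in 24-bit hexadecimal is 0x567830.
Stored big-endian, the bytes at ascending addresses are 56 78 30.
Read back as little-endian, the first byte is least significant, giving 0x307856.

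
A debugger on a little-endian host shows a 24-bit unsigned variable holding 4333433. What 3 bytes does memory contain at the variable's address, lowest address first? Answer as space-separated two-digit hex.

79 1F 42

4333433 in hexadecimal, padded to 24 bits, is 0x421F79.
Split into bytes (most-significant first): 42 1F 79.
In little-endian order the low byte comes first in memory.
So at ascending addresses the bytes are 79 1F 42.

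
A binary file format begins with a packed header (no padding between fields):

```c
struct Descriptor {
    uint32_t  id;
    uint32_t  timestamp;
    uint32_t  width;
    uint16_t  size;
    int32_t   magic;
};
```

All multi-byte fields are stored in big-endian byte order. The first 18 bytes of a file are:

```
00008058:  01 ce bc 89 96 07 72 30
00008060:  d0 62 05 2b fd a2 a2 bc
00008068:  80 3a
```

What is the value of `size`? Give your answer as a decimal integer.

`size` follows `id` (4 B), `timestamp` (4 B), `width` (4 B), so it starts at offset 4 + 4 + 4 = 12 and occupies 2 bytes.
Bytes at offsets 12..13: FD A2.
In big-endian order the high byte comes first in memory.
The bytes are already most-significant first: 0xFDA2.
0xFDA2 = 64930.

64930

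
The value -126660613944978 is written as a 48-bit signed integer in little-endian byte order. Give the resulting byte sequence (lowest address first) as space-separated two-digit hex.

6E 49 19 87 CD 8C

Two's complement of -126660613944978 in 48 bits: 126660613944978 = 0x733278E6B692; invert → 0x8CCD8719496D; add 1 → 0x8CCD8719496E.
Split into bytes (most-significant first): 8C CD 87 19 49 6E.
In little-endian order the low byte comes first in memory.
So at ascending addresses the bytes are 6E 49 19 87 CD 8C.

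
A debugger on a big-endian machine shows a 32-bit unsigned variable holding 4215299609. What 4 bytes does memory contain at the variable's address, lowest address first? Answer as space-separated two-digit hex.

FB 40 5E 19

4215299609 in hexadecimal, padded to 32 bits, is 0xFB405E19.
Split into bytes (most-significant first): FB 40 5E 19.
Big-endian stores the most-significant byte at the lowest address.
So the memory order matches the most-significant-first order: FB 40 5E 19.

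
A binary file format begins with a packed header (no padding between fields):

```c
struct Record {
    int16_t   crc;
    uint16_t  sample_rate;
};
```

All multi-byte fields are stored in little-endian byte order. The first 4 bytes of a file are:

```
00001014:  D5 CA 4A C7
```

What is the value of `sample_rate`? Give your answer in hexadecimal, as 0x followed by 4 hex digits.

`sample_rate` follows `crc` (2 bytes), so it starts at byte offset 2 and occupies 2 bytes.
Bytes at offsets 2..3: 4A C7.
Little-endian stores the least-significant byte at the lowest address.
Reassemble most-significant byte first: C7 4A → 0xC74A.

0xC74A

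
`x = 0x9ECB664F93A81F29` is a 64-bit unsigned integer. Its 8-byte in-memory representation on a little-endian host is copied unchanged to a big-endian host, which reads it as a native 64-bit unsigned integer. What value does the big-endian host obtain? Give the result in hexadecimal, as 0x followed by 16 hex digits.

0x291FA8934F66CB9E

Stored little-endian, the bytes at ascending addresses are 29 1F A8 93 4F 66 CB 9E.
Read back as big-endian, the last byte is least significant, giving 0x291FA8934F66CB9E.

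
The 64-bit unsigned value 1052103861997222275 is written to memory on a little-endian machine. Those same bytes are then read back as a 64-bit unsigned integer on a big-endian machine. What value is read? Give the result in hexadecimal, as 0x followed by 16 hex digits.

0x83392961E3D2990E

1052103861997222275 in 64-bit hexadecimal is 0x0E99D2E361293983.
Stored little-endian, the bytes at ascending addresses are 83 39 29 61 E3 D2 99 0E.
Read back as big-endian, the last byte is least significant, giving 0x83392961E3D2990E.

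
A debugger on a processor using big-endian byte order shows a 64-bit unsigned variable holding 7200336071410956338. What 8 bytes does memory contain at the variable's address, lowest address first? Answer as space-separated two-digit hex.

7200336071410956338 in hexadecimal, padded to 64 bits, is 0x63ECBB8207E1B832.
Split into bytes (most-significant first): 63 EC BB 82 07 E1 B8 32.
Big-endian stores the most-significant byte at the lowest address.
So the memory order matches the most-significant-first order: 63 EC BB 82 07 E1 B8 32.

63 EC BB 82 07 E1 B8 32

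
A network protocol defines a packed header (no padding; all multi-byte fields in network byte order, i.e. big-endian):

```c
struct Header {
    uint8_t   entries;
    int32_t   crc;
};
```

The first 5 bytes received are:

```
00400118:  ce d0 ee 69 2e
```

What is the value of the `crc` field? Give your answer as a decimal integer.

-789681874

`crc` follows `entries` (1 byte), so it starts at byte offset 1 and occupies 4 bytes.
Bytes at offsets 1..4: D0 EE 69 2E.
Big-endian: lowest address holds the most-significant byte.
The bytes are already most-significant first: 0xD0EE692E.
Top bit is set, so as a signed 32-bit value this is 0xD0EE692E − 2^32 = -789681874.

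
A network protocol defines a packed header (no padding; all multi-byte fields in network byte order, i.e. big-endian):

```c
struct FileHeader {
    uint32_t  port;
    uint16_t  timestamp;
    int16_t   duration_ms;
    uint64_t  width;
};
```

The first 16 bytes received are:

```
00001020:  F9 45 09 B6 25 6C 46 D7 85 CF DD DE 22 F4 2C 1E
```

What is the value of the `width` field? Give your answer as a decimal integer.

9642169273362426910

`width` follows `port` (4 B), `timestamp` (2 B), `duration_ms` (2 B), so it starts at offset 4 + 2 + 2 = 8 and occupies 8 bytes.
Bytes at offsets 8..15: 85 CF DD DE 22 F4 2C 1E.
Big-endian: lowest address holds the most-significant byte.
The bytes are already most-significant first: 0x85CFDDDE22F42C1E.
0x85CFDDDE22F42C1E = 9642169273362426910.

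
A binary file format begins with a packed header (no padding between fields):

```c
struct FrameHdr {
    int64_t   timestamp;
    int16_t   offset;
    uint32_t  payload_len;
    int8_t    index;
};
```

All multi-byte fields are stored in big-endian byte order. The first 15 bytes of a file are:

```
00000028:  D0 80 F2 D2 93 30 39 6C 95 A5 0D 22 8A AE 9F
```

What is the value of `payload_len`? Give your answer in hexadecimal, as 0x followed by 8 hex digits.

`payload_len` follows `timestamp` (8 B), `offset` (2 B), so it starts at offset 8 + 2 = 10 and occupies 4 bytes.
Bytes at offsets 10..13: 0D 22 8A AE.
Big-endian stores the most-significant byte at the lowest address.
The bytes are already most-significant first: 0x0D228AAE.

0x0D228AAE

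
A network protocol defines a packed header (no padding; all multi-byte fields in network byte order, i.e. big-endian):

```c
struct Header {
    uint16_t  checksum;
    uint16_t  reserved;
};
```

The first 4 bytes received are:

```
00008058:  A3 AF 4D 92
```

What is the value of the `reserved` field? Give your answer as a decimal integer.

19858

`reserved` follows `checksum` (2 bytes), so it starts at byte offset 2 and occupies 2 bytes.
Bytes at offsets 2..3: 4D 92.
Big-endian: lowest address holds the most-significant byte.
The bytes are already most-significant first: 0x4D92.
0x4D92 = 19858.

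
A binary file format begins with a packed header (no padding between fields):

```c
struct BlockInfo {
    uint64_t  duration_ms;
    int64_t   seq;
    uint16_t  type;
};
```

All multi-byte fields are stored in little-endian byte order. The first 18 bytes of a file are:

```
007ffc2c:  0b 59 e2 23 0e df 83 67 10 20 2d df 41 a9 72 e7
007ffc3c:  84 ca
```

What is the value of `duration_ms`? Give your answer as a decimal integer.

`duration_ms` is the first field, at byte offset 0, occupying 8 bytes.
Bytes at offsets 0..7: 0B 59 E2 23 0E DF 83 67.
In little-endian order the low byte comes first in memory.
Reassemble most-significant byte first: 67 83 DF 0E 23 E2 59 0B → 0x6783DF0E23E2590B.
0x6783DF0E23E2590B = 7459050659680246027.

7459050659680246027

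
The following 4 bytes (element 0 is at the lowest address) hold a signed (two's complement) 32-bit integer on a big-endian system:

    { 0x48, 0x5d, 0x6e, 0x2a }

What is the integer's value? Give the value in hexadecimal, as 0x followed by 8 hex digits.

In big-endian order the high byte comes first in memory.
The bytes are already most-significant first: 0x485D6E2A.

0x485D6E2A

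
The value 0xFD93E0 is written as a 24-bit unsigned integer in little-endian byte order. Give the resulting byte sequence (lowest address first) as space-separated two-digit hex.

Split into bytes (most-significant first): FD 93 E0.
In little-endian order the low byte comes first in memory.
So at ascending addresses the bytes are E0 93 FD.

E0 93 FD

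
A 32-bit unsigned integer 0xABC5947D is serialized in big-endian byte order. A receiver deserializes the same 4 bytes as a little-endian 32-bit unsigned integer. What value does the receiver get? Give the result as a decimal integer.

2106901931

Stored big-endian, the bytes at ascending addresses are AB C5 94 7D.
Read back as little-endian, the first byte is least significant, giving 0x7D94C5AB.
0x7D94C5AB = 2106901931.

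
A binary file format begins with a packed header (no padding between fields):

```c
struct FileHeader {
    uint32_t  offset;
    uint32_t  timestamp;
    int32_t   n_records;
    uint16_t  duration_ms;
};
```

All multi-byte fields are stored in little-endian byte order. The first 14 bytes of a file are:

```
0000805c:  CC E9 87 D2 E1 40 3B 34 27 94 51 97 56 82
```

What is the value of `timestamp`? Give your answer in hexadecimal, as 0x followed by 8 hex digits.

0x343B40E1

`timestamp` follows `offset` (4 bytes), so it starts at byte offset 4 and occupies 4 bytes.
Bytes at offsets 4..7: E1 40 3B 34.
Little-endian stores the least-significant byte at the lowest address.
Reassemble most-significant byte first: 34 3B 40 E1 → 0x343B40E1.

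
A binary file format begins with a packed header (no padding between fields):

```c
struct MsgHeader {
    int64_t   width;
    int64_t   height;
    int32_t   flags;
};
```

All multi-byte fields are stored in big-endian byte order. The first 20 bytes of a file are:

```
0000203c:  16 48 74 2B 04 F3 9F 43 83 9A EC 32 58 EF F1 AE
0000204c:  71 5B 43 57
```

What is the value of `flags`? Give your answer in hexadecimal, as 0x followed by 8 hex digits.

0x715B4357

`flags` follows `width` (8 B), `height` (8 B), so it starts at offset 8 + 8 = 16 and occupies 4 bytes.
Bytes at offsets 16..19: 71 5B 43 57.
In big-endian order the high byte comes first in memory.
The bytes are already most-significant first: 0x715B4357.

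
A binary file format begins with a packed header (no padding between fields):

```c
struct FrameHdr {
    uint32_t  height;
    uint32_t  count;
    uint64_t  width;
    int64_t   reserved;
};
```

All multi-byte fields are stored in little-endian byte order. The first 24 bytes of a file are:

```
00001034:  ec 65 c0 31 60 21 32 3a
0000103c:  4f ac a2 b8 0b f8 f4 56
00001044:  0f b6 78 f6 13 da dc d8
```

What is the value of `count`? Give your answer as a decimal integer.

976363872

`count` follows `height` (4 bytes), so it starts at byte offset 4 and occupies 4 bytes.
Bytes at offsets 4..7: 60 21 32 3A.
Little-endian: lowest address holds the least-significant byte.
Reassemble most-significant byte first: 3A 32 21 60 → 0x3A322160.
0x3A322160 = 976363872.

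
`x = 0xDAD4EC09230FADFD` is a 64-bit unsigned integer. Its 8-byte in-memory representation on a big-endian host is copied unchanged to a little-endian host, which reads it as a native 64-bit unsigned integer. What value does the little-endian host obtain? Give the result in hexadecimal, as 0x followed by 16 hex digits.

Stored big-endian, the bytes at ascending addresses are DA D4 EC 09 23 0F AD FD.
Read back as little-endian, the first byte is least significant, giving 0xFDAD0F2309ECD4DA.

0xFDAD0F2309ECD4DA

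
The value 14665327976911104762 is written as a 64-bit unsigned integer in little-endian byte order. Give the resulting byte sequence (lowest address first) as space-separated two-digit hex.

FA 6A 62 42 18 B6 85 CB

14665327976911104762 in hexadecimal, padded to 64 bits, is 0xCB85B61842626AFA.
Split into bytes (most-significant first): CB 85 B6 18 42 62 6A FA.
Little-endian: lowest address holds the least-significant byte.
So at ascending addresses the bytes are FA 6A 62 42 18 B6 85 CB.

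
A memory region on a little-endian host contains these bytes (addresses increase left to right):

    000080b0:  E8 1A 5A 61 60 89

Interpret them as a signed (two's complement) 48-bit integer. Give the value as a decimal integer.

-130427933549848

In little-endian order the low byte comes first in memory.
Reassemble most-significant byte first: 89 60 61 5A 1A E8 → 0x8960615A1AE8.
Top bit is set, so as a signed 48-bit value this is 0x8960615A1AE8 − 2^48 = -130427933549848.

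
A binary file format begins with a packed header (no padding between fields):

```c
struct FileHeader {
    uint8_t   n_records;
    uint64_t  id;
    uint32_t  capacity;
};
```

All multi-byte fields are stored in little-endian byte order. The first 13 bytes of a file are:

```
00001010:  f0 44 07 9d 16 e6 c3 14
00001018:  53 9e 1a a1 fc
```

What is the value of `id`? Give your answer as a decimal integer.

`id` follows `n_records` (1 byte), so it starts at byte offset 1 and occupies 8 bytes.
Bytes at offsets 1..8: 44 07 9D 16 E6 C3 14 53.
Little-endian stores the least-significant byte at the lowest address.
Reassemble most-significant byte first: 53 14 C3 E6 16 9D 07 44 → 0x5314C3E6169D0744.
0x5314C3E6169D0744 = 5986625197671515972.

5986625197671515972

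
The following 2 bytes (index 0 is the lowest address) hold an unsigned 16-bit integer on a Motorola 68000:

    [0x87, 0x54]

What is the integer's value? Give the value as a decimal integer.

Big-endian: lowest address holds the most-significant byte.
The bytes are already most-significant first: 0x8754.
0x8754 = 34644.

34644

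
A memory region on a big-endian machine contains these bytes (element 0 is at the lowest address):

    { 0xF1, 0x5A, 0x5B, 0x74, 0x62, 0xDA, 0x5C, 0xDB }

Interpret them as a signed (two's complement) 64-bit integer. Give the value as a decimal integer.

Big-endian stores the most-significant byte at the lowest address.
The bytes are already most-significant first: 0xF15A5B7462DA5CDB.
Top bit is set, so as a signed 64-bit value this is 0xF15A5B7462DA5CDB − 2^64 = -1055430607232148261.

-1055430607232148261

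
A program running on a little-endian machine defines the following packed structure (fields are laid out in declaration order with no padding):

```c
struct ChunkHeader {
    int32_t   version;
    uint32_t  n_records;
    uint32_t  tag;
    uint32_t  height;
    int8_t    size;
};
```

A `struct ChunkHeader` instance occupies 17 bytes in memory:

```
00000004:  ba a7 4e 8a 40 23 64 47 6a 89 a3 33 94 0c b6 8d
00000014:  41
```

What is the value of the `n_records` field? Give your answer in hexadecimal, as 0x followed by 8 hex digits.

0x47642340

`n_records` follows `version` (4 bytes), so it starts at byte offset 4 and occupies 4 bytes.
Bytes at offsets 4..7: 40 23 64 47.
In little-endian order the low byte comes first in memory.
Reassemble most-significant byte first: 47 64 23 40 → 0x47642340.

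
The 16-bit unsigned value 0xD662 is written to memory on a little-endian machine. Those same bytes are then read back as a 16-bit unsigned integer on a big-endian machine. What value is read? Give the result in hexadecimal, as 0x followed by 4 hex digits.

0x62D6

Stored little-endian, the bytes at ascending addresses are 62 D6.
Read back as big-endian, the last byte is least significant, giving 0x62D6.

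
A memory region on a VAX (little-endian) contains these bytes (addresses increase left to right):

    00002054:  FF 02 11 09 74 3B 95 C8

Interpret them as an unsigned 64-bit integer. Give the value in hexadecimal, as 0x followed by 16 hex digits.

In little-endian order the low byte comes first in memory.
Reassemble most-significant byte first: C8 95 3B 74 09 11 02 FF → 0xC8953B74091102FF.

0xC8953B74091102FF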